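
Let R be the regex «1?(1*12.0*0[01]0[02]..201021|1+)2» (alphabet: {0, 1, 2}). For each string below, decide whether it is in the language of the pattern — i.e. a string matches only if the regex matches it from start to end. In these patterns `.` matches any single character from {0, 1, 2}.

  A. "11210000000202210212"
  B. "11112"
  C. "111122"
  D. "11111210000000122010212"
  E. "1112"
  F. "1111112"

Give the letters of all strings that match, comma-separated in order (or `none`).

B, D, E, F

A → no match
B → match
C → no match
D → match
E → match
F → match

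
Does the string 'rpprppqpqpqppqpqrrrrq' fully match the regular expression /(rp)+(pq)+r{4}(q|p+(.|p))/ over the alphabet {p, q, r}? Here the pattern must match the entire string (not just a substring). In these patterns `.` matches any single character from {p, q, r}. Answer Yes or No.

No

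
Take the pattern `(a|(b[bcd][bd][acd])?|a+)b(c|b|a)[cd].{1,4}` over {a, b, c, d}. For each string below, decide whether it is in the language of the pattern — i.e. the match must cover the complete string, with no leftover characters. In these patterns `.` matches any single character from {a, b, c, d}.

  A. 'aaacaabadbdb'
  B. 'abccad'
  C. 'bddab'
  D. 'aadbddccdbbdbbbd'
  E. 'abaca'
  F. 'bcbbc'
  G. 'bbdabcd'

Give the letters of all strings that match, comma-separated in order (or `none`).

A. 'aaacaabadbdb' → no match
B. 'abccad' → match
C. 'bddab' → no match
D → no match
E. 'abaca' → match
F. 'bcbbc' → no match
G. 'bbdabcd' → match

B, E, G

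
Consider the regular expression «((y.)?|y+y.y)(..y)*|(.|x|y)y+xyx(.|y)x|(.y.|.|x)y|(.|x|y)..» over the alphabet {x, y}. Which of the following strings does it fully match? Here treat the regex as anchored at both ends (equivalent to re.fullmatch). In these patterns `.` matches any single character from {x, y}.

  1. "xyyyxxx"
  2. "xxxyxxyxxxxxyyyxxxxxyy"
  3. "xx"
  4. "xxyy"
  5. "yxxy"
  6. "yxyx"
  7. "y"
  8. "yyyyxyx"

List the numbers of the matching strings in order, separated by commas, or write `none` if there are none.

1 → no match
2 → no match
3 → no match
4 → no match
5 → no match
6 → no match
7 → no match
8 → no match

none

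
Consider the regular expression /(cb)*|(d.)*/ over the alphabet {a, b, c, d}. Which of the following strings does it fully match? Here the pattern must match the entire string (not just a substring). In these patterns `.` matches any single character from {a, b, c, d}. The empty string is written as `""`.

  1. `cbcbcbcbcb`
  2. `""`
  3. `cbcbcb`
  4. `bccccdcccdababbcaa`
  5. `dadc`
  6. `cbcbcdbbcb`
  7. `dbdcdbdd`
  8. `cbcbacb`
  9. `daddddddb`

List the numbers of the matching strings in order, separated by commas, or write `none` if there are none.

1 → match
2 → match
3 → match
4 → no match
5 → match
6 → no match
7 → match
8 → no match
9 → no match

1, 2, 3, 5, 7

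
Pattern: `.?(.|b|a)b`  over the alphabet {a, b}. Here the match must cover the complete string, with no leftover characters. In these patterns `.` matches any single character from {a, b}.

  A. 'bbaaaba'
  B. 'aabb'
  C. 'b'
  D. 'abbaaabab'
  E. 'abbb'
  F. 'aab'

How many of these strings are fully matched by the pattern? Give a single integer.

1

A → no match — must end with 'b'
B → no match
C → no match
D → no match
E → no match
F → match
Total matched: 1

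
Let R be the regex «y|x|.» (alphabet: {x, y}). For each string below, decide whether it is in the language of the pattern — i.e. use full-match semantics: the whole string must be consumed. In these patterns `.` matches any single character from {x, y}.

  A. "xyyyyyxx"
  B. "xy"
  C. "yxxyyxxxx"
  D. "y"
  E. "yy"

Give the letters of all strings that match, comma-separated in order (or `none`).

A → no match
B → no match
C → no match
D → match
E → no match

D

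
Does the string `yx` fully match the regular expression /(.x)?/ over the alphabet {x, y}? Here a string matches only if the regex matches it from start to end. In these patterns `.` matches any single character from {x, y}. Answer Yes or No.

Yes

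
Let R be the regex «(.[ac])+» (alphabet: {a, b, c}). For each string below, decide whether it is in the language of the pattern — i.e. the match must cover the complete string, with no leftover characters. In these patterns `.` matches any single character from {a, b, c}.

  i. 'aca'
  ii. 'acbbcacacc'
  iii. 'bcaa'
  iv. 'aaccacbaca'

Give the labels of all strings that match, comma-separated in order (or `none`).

i. 'aca' → no match
ii. 'acbbcacacc' → no match
iii. 'bcaa' → match
iv. 'aaccacbaca' → match

iii, iv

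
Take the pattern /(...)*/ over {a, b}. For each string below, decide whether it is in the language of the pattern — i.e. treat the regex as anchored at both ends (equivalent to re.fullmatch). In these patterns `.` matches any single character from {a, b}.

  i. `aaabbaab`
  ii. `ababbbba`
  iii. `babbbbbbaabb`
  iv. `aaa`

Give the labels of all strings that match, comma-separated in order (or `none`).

iii, iv

i → no match
ii → no match
iii → match
iv → match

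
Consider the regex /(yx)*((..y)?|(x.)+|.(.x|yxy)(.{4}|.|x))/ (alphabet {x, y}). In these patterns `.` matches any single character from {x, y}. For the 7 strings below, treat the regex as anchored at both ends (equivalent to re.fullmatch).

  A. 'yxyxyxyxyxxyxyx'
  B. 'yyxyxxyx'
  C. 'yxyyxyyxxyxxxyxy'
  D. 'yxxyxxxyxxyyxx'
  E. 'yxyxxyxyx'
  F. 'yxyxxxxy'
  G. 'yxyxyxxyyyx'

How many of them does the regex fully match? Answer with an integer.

5

A → match
B → match
C → no match
D → no match
E → match
F → match
G → match
Total matched: 5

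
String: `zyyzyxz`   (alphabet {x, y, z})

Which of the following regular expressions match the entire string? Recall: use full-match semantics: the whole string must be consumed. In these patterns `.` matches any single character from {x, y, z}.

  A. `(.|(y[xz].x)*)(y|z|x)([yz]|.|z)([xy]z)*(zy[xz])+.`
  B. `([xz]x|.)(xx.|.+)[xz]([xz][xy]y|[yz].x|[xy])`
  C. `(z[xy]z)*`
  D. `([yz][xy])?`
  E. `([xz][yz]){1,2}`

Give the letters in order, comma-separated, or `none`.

A → match
B → no match
C → no match
D → no match
E → no match

A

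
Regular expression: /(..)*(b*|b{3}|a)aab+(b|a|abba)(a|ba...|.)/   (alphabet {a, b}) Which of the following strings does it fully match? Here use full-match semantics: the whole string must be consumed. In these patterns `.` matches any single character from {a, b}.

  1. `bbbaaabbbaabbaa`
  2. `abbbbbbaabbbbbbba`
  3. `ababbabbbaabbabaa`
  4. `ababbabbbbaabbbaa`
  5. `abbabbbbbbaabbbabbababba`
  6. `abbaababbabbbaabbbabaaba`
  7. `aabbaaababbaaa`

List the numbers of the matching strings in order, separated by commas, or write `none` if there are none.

1 → match
2 → match
3 → no match
4 → match
5 → match
6 → match
7 → no match

1, 2, 4, 5, 6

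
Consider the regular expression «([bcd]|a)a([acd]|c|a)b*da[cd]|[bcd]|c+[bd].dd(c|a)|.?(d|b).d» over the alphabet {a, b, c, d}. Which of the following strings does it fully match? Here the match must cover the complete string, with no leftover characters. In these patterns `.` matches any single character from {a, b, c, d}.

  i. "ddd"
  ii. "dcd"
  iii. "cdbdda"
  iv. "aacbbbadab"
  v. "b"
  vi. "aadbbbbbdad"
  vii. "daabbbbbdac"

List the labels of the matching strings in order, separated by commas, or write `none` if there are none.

i → match
ii → match
iii → match
iv → no match
v → match
vi → match
vii → match

i, ii, iii, v, vi, vii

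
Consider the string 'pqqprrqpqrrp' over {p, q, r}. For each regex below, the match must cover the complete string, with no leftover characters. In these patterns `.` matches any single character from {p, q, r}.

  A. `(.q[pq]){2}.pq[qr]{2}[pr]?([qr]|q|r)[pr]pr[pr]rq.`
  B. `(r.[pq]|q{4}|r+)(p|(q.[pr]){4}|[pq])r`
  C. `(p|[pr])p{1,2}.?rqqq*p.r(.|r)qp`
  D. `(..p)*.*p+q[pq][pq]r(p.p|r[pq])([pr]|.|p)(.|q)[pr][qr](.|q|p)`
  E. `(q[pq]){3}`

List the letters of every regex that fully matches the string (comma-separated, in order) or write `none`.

D

A → no match
B → no match — must end with 'r'
C → no match — must end with 'qp'
D → match
E → no match — must start with 'q'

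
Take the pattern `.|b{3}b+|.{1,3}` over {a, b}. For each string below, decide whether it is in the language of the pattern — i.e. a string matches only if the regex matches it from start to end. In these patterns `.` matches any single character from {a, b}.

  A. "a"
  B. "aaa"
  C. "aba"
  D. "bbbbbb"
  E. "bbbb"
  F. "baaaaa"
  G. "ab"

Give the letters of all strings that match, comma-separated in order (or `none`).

A → match
B → match
C → match
D → match
E → match
F → no match
G → match

A, B, C, D, E, G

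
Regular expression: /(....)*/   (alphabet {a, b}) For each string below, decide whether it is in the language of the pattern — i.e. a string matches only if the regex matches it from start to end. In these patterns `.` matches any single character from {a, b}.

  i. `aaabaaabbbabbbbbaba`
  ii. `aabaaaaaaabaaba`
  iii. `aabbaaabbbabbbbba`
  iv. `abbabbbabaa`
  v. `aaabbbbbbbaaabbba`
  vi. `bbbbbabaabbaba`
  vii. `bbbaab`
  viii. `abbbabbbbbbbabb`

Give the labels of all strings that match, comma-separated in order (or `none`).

none

i → no match
ii → no match
iii → no match
iv → no match
v → no match
vi → no match
vii → no match
viii → no match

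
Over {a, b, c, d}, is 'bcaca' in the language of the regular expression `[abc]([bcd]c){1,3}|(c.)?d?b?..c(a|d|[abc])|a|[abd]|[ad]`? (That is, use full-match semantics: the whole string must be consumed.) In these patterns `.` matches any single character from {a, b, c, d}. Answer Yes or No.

Yes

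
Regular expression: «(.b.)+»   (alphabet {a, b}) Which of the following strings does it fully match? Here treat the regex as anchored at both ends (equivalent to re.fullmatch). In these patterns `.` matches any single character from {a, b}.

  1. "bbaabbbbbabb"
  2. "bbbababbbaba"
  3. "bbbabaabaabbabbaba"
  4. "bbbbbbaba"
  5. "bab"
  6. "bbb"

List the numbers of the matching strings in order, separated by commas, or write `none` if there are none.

1 → match
2 → match
3 → match
4 → match
5 → no match
6 → match

1, 2, 3, 4, 6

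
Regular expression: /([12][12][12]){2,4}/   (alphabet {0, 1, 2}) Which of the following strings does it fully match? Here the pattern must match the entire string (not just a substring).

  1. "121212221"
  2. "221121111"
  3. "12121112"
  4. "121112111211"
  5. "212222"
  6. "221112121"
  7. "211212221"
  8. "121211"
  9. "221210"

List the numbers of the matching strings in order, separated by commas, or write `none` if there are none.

1 → match
2 → match
3 → no match
4 → match
5 → match
6 → match
7 → match
8 → match
9 → no match

1, 2, 4, 5, 6, 7, 8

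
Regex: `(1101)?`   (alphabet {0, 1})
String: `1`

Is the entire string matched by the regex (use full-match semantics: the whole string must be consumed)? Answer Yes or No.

No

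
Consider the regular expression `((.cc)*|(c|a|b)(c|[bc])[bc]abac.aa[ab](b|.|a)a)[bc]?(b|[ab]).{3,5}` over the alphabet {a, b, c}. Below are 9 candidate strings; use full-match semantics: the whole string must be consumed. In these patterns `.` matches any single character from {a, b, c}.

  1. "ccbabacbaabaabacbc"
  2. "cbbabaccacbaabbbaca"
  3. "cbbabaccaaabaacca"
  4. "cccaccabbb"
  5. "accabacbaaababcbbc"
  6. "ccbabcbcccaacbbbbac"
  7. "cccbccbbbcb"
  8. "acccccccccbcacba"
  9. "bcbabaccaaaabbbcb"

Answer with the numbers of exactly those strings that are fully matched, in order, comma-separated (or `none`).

1, 3, 4, 5, 7, 8

1 → match
2 → no match
3 → match
4. "cccaccabbb" → match
5 → match
6 → no match
7. "cccbccbbbcb" → match
8 → match
9 → no match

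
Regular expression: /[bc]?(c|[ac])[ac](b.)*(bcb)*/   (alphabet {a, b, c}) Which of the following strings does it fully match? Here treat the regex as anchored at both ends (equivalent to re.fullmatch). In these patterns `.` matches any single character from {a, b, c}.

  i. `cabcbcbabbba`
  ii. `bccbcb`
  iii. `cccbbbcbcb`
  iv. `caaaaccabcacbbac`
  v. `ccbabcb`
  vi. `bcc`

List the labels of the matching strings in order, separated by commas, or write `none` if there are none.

i, ii, iii, v, vi

i → match
ii → match
iii → match
iv → no match
v → match
vi → match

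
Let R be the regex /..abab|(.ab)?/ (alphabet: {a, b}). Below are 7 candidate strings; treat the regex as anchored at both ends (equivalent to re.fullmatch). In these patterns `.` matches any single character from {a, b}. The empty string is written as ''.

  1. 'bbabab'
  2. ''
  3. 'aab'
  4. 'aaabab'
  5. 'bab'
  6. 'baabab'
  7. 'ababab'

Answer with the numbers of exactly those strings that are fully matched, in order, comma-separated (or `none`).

1, 2, 3, 4, 5, 6, 7

1 → match
2 → match
3 → match
4 → match
5 → match
6 → match
7 → match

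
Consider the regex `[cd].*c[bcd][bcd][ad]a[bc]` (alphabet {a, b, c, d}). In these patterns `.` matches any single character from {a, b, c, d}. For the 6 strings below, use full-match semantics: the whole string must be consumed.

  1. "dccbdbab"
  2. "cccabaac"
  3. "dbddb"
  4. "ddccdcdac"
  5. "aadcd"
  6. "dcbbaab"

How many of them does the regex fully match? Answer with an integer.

1. "dccbdbab" → no match
2. "cccabaac" → no match
3. "dbddb" → no match
4. "ddccdcdac" → match
5. "aadcd" → no match
6. "dcbbaab" → match
Total matched: 2

2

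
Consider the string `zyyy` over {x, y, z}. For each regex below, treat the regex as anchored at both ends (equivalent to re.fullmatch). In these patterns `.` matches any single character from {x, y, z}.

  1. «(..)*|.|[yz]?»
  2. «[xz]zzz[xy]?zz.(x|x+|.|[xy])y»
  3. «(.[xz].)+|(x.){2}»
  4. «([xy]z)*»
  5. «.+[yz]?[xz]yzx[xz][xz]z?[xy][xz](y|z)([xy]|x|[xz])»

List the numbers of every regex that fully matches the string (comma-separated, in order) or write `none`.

1 → match
2 → no match
3 → no match
4 → no match
5 → no match

1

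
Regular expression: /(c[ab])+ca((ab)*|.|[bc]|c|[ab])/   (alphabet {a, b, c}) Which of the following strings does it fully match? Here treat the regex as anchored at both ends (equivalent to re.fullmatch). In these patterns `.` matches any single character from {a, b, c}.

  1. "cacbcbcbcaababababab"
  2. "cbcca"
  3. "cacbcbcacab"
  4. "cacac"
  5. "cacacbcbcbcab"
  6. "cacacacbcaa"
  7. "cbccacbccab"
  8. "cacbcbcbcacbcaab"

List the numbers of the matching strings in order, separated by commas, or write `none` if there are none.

1, 3, 4, 5, 6, 8

1 → match
2 → no match
3 → match
4 → match
5 → match
6 → match
7 → no match
8 → match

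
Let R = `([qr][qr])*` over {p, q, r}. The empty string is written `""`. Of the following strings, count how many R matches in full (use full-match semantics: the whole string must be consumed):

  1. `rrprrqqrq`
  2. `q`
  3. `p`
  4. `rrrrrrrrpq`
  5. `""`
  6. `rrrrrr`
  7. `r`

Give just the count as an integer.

2

1 → no match
2 → no match
3 → no match
4 → no match
5 → match
6 → match
7 → no match
Total matched: 2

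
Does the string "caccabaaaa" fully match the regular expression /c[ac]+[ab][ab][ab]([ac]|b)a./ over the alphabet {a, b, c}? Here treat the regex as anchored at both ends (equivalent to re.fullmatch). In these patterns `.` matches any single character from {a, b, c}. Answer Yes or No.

Yes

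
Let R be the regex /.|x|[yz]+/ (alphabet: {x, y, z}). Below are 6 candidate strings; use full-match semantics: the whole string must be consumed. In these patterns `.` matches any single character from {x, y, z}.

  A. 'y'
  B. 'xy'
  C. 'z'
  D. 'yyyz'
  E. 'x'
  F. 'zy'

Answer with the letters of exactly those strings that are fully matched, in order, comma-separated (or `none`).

A. 'y' → match
B. 'xy' → no match
C. 'z' → match
D. 'yyyz' → match
E. 'x' → match
F. 'zy' → match

A, C, D, E, F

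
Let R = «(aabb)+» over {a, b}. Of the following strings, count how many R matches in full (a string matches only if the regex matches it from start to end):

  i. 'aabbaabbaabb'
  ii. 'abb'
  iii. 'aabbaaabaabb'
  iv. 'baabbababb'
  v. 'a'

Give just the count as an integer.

i → match
ii → no match — must start with 'aabb'
iii → no match
iv → no match — must start with 'aabb'
v → no match — must start with 'aabb'
Total matched: 1

1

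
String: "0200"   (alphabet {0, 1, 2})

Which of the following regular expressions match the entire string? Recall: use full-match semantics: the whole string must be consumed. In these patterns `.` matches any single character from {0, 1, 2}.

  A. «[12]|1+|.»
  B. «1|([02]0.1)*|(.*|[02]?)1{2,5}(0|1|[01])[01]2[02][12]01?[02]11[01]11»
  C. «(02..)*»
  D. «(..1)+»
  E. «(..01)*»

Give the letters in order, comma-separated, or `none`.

A → no match
B → no match
C → match
D → no match — must end with "1"
E → no match

C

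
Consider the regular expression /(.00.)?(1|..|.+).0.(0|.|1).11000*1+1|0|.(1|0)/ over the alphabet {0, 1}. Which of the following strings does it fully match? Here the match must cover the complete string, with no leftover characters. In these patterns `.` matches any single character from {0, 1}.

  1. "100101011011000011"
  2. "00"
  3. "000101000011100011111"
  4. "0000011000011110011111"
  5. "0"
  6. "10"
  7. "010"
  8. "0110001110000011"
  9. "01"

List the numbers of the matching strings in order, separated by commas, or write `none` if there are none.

1 → match
2 → match
3 → match
4 → match
5 → match
6 → match
7 → no match
8 → match
9 → match

1, 2, 3, 4, 5, 6, 8, 9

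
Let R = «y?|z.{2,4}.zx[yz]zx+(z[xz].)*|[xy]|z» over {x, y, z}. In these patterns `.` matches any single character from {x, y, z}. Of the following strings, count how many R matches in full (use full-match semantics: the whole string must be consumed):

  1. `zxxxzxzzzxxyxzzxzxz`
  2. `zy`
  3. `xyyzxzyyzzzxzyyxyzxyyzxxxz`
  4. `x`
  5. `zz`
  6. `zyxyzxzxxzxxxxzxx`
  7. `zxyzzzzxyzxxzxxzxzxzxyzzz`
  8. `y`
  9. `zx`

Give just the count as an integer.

1 → no match
2 → no match
3 → no match
4 → match
5 → no match
6 → no match
7 → no match
8 → match
9 → no match
Total matched: 2

2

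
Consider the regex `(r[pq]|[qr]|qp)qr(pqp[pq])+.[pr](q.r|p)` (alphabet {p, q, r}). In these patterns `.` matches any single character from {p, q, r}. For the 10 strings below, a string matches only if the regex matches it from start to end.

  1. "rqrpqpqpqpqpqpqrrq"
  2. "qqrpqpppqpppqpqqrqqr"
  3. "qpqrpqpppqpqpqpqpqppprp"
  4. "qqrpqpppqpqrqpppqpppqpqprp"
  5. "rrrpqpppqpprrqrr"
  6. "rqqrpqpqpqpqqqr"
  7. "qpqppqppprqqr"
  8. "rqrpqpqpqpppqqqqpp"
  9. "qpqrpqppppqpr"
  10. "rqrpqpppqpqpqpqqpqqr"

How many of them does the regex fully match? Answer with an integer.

4

1 → no match
2 → match
3 → match
4 → no match
5 → no match
6 → no match
7 → no match
8 → no match
9 → match
10 → match
Total matched: 4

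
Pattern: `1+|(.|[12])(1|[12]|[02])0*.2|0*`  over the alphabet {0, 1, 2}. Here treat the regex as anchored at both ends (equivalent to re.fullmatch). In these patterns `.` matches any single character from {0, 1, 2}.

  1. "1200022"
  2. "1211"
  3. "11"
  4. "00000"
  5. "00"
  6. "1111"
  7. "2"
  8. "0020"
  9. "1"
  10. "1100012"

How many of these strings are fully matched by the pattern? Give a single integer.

7

1 → match
2 → no match
3 → match
4 → match
5 → match
6 → match
7 → no match
8 → no match
9 → match
10 → match
Total matched: 7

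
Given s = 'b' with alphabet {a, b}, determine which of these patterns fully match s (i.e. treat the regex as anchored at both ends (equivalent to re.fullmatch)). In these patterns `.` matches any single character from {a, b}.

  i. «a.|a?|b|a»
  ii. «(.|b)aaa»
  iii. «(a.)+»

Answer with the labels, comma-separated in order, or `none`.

i → match
ii → no match — must end with 'aaa'
iii → no match — must start with 'a'

i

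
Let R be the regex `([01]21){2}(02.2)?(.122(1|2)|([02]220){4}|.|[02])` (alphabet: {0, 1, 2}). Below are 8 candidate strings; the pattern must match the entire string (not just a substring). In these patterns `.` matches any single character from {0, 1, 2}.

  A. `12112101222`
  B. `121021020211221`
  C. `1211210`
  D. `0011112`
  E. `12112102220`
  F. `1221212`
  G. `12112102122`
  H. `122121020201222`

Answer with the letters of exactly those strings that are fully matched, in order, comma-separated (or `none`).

A → match
B → match
C → match
D → no match
E → match
F → no match
G → match
H → no match

A, B, C, E, G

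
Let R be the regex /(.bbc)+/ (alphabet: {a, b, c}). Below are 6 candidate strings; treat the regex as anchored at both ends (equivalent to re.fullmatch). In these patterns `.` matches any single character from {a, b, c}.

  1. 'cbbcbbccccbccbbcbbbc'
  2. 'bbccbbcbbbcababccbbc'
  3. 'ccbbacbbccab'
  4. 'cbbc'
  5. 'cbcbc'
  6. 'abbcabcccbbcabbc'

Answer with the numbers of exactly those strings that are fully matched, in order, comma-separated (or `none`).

1 → no match
2 → no match
3 → no match — must end with 'bbc'
4 → match
5 → no match — must end with 'bbc'
6 → no match

4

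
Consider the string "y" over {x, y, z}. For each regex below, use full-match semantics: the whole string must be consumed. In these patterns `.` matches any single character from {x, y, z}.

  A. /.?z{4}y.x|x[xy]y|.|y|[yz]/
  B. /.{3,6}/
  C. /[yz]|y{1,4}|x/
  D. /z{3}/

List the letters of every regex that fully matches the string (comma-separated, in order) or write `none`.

A, C

A → match
B → no match
C → match
D → no match — must start with "z"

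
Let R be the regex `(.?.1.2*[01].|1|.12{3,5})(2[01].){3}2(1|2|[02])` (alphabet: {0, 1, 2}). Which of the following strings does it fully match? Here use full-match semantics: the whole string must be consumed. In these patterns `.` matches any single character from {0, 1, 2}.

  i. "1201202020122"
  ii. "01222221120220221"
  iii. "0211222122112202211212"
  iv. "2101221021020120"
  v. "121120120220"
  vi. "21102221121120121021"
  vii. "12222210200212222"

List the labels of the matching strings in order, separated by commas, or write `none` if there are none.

ii, iv, v, vi

i → no match
ii → match
iii → no match
iv → match
v → match
vi → match
vii → no match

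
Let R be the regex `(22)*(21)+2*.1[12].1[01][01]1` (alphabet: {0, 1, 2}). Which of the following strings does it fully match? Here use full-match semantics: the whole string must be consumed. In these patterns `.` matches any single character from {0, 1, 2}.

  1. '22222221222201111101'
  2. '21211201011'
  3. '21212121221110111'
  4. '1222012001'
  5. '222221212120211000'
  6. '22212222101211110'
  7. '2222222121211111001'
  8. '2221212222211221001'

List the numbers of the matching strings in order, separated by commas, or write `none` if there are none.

1 → match
2 → match
3 → no match
4 → no match
5 → no match — must end with '1'
6 → no match — must end with '1'
7 → match
8 → match

1, 2, 7, 8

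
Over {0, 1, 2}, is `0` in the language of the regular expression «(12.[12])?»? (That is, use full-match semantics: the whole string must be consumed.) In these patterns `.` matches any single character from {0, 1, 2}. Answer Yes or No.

No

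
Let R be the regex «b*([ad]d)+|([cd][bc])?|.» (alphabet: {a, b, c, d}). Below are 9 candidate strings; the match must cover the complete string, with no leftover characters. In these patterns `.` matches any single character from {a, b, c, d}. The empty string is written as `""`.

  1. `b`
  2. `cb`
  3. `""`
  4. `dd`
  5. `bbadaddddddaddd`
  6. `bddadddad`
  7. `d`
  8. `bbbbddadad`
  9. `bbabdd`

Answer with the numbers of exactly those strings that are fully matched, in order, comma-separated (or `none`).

1 → match
2 → match
3 → match
4 → match
5 → no match
6 → match
7 → match
8 → match
9 → no match

1, 2, 3, 4, 6, 7, 8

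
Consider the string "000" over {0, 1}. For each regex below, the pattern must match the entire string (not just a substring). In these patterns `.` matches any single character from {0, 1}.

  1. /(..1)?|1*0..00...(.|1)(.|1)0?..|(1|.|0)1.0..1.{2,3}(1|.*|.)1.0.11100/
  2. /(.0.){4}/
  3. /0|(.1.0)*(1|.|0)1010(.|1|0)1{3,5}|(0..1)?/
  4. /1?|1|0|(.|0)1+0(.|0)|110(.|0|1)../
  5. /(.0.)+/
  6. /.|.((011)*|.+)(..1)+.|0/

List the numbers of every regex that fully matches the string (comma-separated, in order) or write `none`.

5

1 → no match
2 → no match
3 → no match
4 → no match
5 → match
6 → no match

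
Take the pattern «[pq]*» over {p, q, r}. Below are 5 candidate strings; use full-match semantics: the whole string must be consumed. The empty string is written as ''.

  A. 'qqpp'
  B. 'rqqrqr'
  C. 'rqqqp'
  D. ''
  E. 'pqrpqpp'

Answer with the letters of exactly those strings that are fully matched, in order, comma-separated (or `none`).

A → match
B → no match
C → no match
D → match
E → no match

A, D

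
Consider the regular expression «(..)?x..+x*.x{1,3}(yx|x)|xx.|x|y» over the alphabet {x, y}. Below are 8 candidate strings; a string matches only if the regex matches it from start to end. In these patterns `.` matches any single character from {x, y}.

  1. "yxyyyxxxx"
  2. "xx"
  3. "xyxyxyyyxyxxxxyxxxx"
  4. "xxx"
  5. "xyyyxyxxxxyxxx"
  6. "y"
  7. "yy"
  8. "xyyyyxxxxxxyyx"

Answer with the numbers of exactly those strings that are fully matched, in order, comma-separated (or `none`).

3, 4, 5, 6

1 → no match
2 → no match
3 → match
4 → match
5 → match
6 → match
7 → no match
8 → no match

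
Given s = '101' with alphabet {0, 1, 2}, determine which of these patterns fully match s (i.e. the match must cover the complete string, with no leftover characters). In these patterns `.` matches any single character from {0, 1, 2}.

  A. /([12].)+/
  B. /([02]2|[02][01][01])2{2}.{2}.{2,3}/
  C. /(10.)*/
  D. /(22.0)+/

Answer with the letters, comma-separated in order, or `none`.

C

A → no match
B → no match
C → match
D → no match — must start with '22'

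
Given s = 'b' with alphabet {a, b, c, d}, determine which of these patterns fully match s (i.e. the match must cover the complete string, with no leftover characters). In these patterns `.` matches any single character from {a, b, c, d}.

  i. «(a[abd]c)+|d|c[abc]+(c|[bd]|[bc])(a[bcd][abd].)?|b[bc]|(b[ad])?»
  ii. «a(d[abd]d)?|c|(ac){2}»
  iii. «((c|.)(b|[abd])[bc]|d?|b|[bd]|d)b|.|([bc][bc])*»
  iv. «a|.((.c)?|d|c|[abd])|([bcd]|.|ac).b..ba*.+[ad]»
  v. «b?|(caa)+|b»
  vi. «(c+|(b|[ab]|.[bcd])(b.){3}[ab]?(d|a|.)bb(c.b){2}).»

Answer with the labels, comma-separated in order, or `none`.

i → no match
ii → no match
iii → match
iv → match
v → match
vi → no match

iii, iv, v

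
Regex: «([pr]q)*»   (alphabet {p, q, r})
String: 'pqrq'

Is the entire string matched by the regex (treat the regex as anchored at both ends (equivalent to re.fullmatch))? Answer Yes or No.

Yes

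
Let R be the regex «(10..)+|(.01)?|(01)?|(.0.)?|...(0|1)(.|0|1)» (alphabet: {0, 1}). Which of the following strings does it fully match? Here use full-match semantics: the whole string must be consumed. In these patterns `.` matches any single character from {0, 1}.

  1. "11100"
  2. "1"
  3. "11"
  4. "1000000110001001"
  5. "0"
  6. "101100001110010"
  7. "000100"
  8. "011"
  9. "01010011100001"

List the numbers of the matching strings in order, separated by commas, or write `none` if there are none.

1 → match
2 → no match
3 → no match
4 → no match
5 → no match
6 → no match
7 → no match
8 → no match
9 → no match

1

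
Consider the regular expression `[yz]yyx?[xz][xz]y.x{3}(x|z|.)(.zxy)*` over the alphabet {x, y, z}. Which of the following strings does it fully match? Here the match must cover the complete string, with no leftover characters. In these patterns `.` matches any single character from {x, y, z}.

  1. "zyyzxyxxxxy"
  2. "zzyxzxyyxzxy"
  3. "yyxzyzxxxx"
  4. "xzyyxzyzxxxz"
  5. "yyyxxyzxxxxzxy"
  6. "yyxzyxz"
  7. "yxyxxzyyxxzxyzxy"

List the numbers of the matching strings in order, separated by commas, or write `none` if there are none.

1

1. "zyyzxyxxxxy" → match
2. "zzyxzxyyxzxy" → no match
3. "yyxzyzxxxx" → no match
4. "xzyyxzyzxxxz" → no match
5 → no match
6. "yyxzyxz" → no match
7 → no match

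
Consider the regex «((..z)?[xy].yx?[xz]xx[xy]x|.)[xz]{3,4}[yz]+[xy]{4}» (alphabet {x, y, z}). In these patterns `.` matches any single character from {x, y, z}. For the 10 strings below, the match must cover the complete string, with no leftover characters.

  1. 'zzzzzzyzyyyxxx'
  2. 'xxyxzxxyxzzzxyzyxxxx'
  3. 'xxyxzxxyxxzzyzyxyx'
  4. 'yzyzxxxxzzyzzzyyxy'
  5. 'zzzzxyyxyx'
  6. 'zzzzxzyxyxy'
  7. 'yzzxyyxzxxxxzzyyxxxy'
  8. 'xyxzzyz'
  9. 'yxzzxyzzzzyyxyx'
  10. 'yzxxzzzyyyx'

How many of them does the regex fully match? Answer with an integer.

7

1 → match
2 → match
3 → match
4 → no match
5. 'zzzzxyyxyx' → match
6. 'zzzzxzyxyxy' → match
7 → no match
8. 'xyxzzyz' → no match
9 → match
10. 'yzxxzzzyyyx' → match
Total matched: 7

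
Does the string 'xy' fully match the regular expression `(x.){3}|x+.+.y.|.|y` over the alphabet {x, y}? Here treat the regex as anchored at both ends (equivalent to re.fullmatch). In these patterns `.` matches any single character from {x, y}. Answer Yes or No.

No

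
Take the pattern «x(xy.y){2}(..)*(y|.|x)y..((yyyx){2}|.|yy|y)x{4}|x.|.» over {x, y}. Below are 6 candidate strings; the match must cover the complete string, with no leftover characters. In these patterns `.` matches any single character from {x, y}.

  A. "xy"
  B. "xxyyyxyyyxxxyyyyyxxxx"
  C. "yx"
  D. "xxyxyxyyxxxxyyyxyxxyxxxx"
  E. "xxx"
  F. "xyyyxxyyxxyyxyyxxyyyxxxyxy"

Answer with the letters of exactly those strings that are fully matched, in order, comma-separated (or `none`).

A → match
B → match
C → no match
D → no match
E → no match
F → no match

A, B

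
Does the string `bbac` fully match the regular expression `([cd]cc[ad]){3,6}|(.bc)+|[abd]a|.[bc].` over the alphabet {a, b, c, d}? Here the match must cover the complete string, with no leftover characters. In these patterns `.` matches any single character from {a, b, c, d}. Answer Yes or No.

No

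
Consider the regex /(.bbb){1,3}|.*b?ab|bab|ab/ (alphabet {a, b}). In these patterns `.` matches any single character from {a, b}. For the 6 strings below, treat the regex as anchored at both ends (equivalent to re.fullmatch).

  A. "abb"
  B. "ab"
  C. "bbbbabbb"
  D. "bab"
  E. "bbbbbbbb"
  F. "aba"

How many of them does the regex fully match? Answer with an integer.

4

A. "abb" → no match
B. "ab" → match
C. "bbbbabbb" → match
D. "bab" → match
E. "bbbbbbbb" → match
F. "aba" → no match
Total matched: 4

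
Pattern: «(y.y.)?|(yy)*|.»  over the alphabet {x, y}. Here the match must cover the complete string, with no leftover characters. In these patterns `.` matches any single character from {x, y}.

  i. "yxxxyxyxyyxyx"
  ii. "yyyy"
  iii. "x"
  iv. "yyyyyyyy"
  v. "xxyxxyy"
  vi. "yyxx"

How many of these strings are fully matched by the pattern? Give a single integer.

3

i → no match
ii → match
iii → match
iv → match
v → no match
vi → no match
Total matched: 3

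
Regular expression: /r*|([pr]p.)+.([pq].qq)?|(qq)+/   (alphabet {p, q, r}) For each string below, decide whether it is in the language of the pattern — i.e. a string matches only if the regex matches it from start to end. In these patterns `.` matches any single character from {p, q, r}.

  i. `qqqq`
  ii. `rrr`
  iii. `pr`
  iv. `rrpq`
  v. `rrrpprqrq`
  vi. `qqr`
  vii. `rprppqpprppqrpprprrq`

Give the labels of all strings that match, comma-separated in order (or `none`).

i, ii

i → match
ii → match
iii → no match
iv → no match
v → no match
vi → no match
vii → no match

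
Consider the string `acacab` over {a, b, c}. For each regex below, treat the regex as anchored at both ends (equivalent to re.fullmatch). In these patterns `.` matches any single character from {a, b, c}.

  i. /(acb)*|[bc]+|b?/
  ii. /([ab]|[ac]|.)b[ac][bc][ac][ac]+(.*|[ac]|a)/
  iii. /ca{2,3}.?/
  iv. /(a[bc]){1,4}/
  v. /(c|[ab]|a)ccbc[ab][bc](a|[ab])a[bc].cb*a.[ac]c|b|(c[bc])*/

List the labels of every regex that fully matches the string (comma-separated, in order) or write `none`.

i → no match
ii → no match
iii → no match — must start with `ca`
iv → match
v → no match

iv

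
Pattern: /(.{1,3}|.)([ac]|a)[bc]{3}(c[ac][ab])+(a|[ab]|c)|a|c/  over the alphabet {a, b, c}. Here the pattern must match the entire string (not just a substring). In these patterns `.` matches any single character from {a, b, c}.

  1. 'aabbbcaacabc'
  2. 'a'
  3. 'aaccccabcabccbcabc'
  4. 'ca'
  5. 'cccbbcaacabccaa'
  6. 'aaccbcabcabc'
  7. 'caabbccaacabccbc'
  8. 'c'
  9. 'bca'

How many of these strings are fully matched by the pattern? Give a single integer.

7

1 → match
2 → match
3 → match
4 → no match
5 → match
6 → match
7 → match
8 → match
9 → no match
Total matched: 7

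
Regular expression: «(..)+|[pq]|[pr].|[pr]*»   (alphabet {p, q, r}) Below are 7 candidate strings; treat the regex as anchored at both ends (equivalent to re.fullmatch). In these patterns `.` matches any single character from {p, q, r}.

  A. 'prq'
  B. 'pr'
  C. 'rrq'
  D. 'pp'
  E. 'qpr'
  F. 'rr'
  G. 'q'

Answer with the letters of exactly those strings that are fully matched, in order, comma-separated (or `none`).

A → no match
B → match
C → no match
D → match
E → no match
F → match
G → match

B, D, F, G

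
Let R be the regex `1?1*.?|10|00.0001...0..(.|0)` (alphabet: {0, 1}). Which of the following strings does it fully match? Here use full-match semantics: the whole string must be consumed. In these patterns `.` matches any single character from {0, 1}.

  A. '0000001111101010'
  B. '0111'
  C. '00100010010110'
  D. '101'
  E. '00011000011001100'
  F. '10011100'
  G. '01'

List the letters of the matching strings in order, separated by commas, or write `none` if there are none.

A → no match
B. '0111' → no match
C → match
D. '101' → no match
E → no match
F. '10011100' → no match
G. '01' → no match

C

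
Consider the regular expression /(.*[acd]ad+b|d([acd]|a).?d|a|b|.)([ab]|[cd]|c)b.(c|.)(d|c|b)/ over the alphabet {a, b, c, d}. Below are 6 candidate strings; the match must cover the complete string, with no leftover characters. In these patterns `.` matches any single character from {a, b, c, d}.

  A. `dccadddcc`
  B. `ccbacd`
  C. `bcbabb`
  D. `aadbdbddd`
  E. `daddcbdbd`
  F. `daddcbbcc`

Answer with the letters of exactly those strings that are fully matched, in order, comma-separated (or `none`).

B, C, D, E, F

A → no match
B → match
C → match
D → match
E → match
F → match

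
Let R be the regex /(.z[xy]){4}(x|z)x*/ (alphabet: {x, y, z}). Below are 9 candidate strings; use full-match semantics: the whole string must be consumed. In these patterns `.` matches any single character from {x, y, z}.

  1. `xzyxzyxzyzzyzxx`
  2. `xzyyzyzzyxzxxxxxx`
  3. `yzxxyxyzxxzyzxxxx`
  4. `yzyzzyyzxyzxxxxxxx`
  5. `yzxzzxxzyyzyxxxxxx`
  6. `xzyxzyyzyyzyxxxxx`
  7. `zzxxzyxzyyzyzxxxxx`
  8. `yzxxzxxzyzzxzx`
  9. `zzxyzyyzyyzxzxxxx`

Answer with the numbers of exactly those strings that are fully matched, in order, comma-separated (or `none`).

1, 2, 4, 5, 6, 7, 8, 9

1 → match
2 → match
3 → no match
4 → match
5 → match
6 → match
7 → match
8 → match
9 → match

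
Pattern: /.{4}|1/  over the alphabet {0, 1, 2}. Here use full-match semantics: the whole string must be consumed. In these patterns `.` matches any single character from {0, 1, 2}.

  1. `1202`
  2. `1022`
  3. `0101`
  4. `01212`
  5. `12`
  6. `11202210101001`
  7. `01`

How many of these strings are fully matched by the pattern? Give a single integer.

1 → match
2 → match
3 → match
4 → no match
5 → no match
6 → no match
7 → no match
Total matched: 3

3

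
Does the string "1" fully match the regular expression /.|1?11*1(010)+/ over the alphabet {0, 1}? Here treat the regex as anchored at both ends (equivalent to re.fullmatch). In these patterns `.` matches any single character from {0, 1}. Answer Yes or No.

Yes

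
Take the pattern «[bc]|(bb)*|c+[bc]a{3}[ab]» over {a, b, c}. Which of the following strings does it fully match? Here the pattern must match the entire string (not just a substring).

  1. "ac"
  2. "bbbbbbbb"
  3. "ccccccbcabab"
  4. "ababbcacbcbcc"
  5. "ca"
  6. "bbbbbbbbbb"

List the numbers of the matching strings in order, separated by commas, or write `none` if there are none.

2, 6

1 → no match
2 → match
3 → no match
4 → no match
5 → no match
6 → match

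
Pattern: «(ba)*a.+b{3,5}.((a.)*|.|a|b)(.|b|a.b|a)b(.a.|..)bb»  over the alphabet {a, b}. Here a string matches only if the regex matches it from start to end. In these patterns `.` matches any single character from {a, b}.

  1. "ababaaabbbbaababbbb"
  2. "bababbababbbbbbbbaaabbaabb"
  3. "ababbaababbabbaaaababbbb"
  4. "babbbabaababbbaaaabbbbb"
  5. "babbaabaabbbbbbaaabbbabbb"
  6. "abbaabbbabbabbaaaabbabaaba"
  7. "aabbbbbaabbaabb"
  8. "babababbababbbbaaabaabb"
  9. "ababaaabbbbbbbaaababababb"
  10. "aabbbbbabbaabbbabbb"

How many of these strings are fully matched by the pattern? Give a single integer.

1

1 → no match
2 → no match
3 → no match
4 → no match
5 → no match
6 → no match — must end with "bb"
7 → match
8 → no match
9 → no match
10 → no match
Total matched: 1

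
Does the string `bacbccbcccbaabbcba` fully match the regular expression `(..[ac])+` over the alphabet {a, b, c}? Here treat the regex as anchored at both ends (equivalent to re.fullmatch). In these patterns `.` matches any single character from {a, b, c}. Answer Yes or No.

No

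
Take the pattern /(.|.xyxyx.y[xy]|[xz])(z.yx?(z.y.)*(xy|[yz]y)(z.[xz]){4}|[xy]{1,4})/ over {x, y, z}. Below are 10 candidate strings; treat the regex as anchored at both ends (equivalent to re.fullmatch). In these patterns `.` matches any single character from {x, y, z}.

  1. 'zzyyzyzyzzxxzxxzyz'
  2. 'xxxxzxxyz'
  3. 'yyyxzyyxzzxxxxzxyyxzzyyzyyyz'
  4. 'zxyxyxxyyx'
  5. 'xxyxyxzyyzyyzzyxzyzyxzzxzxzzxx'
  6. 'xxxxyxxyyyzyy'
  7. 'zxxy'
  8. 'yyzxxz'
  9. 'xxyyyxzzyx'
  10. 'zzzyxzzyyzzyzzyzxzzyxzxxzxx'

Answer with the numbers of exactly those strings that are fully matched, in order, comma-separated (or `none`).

1 → match
2 → no match
3 → no match
4 → match
5 → match
6 → no match
7 → match
8 → no match
9 → no match
10 → match

1, 4, 5, 7, 10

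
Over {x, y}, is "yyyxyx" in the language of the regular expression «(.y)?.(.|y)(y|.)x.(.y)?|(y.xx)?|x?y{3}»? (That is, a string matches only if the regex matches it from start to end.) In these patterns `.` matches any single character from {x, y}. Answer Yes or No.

No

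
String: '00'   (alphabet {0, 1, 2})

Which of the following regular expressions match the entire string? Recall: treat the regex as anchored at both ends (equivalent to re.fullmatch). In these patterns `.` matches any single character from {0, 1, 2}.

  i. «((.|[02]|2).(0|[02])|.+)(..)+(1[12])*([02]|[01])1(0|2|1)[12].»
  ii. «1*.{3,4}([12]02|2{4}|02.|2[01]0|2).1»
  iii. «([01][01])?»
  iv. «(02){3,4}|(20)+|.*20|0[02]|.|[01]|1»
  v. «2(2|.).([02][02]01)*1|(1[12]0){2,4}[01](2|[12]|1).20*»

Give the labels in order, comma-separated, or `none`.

iii, iv

i → no match
ii → no match — must end with '1'
iii → match
iv → match
v → no match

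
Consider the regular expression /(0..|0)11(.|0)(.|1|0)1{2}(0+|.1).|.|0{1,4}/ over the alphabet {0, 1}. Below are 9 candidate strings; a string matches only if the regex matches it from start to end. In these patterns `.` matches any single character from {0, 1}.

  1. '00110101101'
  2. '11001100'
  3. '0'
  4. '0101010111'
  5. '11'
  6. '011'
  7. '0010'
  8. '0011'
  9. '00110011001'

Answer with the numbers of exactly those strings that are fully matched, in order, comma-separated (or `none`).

1 → no match
2 → no match
3 → match
4 → no match
5 → no match
6 → no match
7 → no match
8 → no match
9 → no match

3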